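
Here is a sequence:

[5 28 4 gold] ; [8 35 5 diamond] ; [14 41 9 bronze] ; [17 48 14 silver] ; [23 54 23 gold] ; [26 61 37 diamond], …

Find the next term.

[32 67 60 bronze]

First slot: alternating steps +3, +6, +3, +6, …; 5, 8, 14, 17, 23, 26 → 32.
Second slot: alternating steps +7, +6, +7, +6, …, so 28, 35, 41, 48, 54, 61 → 67.
Third slot goes 4, 5, 9, 14, 23, 37 → 60 (each term is the sum of the two before it).
Rank: repeats gold → diamond → bronze → silver; gold, diamond, bronze, silver, gold, diamond → bronze.
Combining the parts gives [32 67 60 bronze].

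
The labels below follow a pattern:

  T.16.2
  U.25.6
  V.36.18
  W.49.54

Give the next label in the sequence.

X.64.162

Letter: T, U, V, W → X (letters move forward 1 place in the alphabet).
Second component: 16, 25, 36, 49 → 64 (perfect squares: 4², 5², 6², …).
Third component goes 2, 6, 18, 54 → 162 (×3 each step).
Combining the parts gives X.64.162.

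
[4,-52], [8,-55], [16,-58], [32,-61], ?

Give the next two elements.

First coordinate: ×2 each step, so 4, 8, 16, 32 → 64 → 128.
For the second coordinate, −3 each step: -52, -55, -58, -61 → -64 → -67.
So the next two elements are [64,-64] and [128,-67].

[64,-64], [128,-67]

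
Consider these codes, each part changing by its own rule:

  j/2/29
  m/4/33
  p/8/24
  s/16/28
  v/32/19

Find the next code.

Letter: letters move forward 3 places in the alphabet; j, m, p, s, v → y.
Second component: ×2 each step; 2, 4, 8, 16, 32 → 64.
Third component: alternating steps +4, −9, +4, −9, …; 29, 33, 24, 28, 19 → 23.
Putting it together: y/64/23.

y/64/23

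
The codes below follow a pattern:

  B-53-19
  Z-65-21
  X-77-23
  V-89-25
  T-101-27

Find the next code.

R-113-29

Letter — letters move back 2 places in the alphabet, wrapping A→Z: B, Z, X, V, T → R.
Second component goes 53, 65, 77, 89, 101 → 113 (+12 each step).
For the third component, +2 each step: 19, 21, 23, 25, 27 → 29.
Putting it together: R-113-29.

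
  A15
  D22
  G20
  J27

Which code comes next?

M25

Letter: A, D, G, J → M (letters move forward 3 places in the alphabet).
For the second component, alternating steps +7, −2, +7, −2, …: 15, 22, 20, 27 → 25.
Combining the parts gives M25.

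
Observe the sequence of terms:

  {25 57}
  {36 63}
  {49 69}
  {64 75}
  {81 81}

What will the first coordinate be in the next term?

First coordinate: perfect squares: 5², 6², 7², …, so 25, 36, 49, 64, 81 → 100.
Second coordinate: 57, 63, 69, 75, 81 → 87 (+6 each step).

100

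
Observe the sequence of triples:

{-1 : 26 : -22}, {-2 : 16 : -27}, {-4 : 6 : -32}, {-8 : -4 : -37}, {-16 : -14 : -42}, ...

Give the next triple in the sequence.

{-32 : -24 : -47}

For the first slot, ×2 each step: -1, -2, -4, -8, -16 → -32.
Second slot: 26, 16, 6, -4, -14 → -24 (−10 each step).
For the third slot, −5 each step: -22, -27, -32, -37, -42 → -47.
Combining the parts gives {-32 : -24 : -47}.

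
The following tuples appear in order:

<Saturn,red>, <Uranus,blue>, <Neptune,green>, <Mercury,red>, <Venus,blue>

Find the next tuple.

Planet: Saturn, Uranus, Neptune, Mercury, Venus → Earth (runs through the planets Mercury→Neptune).
Colour: repeats red → blue → green, so red, blue, green, red, blue → green.
Combining the parts gives <Earth,green>.

<Earth,green>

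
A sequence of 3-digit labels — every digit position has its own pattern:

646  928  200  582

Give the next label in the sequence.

864

First digit goes 6, 9, 2, 5 → 8 (+3 each step, mod 10).
Second digit goes 4, 2, 0, 8 → 6 (−2 each step, mod 10).
Third digit: +2 each step, mod 10; 6, 8, 0, 2 → 4.
So the next label is 864.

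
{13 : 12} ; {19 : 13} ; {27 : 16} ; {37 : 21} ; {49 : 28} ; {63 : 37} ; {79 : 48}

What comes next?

First coordinate: differences are 6, 8, 10, … (increasing by 2 each time), so 13, 19, 27, 37, 49, 63, 79 → 97.
Second coordinate: differences are 1, 3, 5, … (increasing by 2 each time), so 12, 13, 16, 21, 28, 37, 48 → 61.
So the next point is {97 : 61}.

{97 : 61}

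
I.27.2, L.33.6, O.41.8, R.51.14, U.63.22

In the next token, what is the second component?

Letter goes I, L, O, R, U → X (letters move forward 3 places in the alphabet).
Second component goes 27, 33, 41, 51, 63 → 77 (differences are 6, 8, 10, … (increasing by 2 each time)).
Third component goes 2, 6, 8, 14, 22 → 36 (each term is the sum of the two before it).

77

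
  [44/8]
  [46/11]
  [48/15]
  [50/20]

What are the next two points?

[52/26], [54/33]

First entry: +2 each step; 44, 46, 48, 50 → 52 → 54.
Second entry: differences are 3, 4, 5, … (increasing by 1 each time), so 8, 11, 15, 20 → 26 → 33.
Putting the parts together: [52/26] and then [54/33].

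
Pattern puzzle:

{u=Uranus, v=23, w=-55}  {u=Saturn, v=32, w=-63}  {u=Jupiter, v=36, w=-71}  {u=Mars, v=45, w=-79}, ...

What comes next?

U: runs backward through the planets Mercury→Neptune; Uranus, Saturn, Jupiter, Mars → Earth.
V — alternating steps +9, +4, +9, +4, …: 23, 32, 36, 45 → 49.
W goes -55, -63, -71, -79 → -87 (−8 each step).
So the next element is {u=Earth, v=49, w=-87}.

{u=Earth, v=49, w=-87}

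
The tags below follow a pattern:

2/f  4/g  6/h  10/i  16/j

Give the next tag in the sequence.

26/k

First component — each term is the sum of the two before it: 2, 4, 6, 10, 16 → 26.
Letter: letters move forward 1 place in the alphabet; f, g, h, i, j → k.
Putting it together: 26/k.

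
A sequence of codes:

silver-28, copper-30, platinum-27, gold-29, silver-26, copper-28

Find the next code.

platinum-25

For the metal, repeats silver → copper → platinum → gold: silver, copper, platinum, gold, silver, copper → platinum.
Second component: alternating steps +2, −3, +2, −3, …; 28, 30, 27, 29, 26, 28 → 25.
Putting it together: platinum-25.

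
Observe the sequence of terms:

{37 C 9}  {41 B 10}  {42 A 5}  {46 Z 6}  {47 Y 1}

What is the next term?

{51 X 2}

First coordinate — alternating steps +4, +1, +4, +1, …: 37, 41, 42, 46, 47 → 51.
Letter — letters move back 1 place in the alphabet, wrapping A→Z: C, B, A, Z, Y → X.
For the third coordinate, alternating steps +1, −5, +1, −5, …: 9, 10, 5, 6, 1 → 2.
Putting it together: {51 X 2}.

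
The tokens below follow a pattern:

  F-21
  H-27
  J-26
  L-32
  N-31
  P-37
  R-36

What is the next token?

T-42

Letter: F, H, J, L, N, P, R → T (letters move forward 2 places in the alphabet).
Second component — alternating steps +6, −1, +6, −1, …: 21, 27, 26, 32, 31, 37, 36 → 42.
Putting it together: T-42.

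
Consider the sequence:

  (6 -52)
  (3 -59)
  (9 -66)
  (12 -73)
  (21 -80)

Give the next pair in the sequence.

(33 -87)

First part goes 6, 3, 9, 12, 21 → 33 (each term is the sum of the two before it).
Second part: −7 each step, so -52, -59, -66, -73, -80 → -87.
So the next pair is (33 -87).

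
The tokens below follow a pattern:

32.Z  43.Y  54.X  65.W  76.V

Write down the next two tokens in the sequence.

First component: +11 each step, so 32, 43, 54, 65, 76 → 87 → 98.
Letter goes Z, Y, X, W, V → U → T (letters move back 1 place in the alphabet).
Putting the parts together: 87.U and then 98.T.

87.U then 98.T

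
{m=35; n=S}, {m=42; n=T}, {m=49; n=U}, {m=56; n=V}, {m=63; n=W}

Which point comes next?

M goes 35, 42, 49, 56, 63 → 70 (+7 each step).
N: S, T, U, V, W → X (letters move forward 1 place in the alphabet).
Combining the parts gives {m=70; n=X}.

{m=70; n=X}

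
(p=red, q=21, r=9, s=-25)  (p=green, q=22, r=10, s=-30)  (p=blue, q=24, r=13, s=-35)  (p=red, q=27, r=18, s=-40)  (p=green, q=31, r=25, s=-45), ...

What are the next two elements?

P goes red, green, blue, red, green → blue → red (repeats red → green → blue).
Q: 21, 22, 24, 27, 31 → 36 → 42 (differences are 1, 2, 3, … (increasing by 1 each time)).
R: differences are 1, 3, 5, … (increasing by 2 each time), so 9, 10, 13, 18, 25 → 34 → 45.
S: -25, -30, -35, -40, -45 → -50 → -55 (−5 each step).
So the next two elements are (p=blue, q=36, r=34, s=-50) and (p=red, q=42, r=45, s=-55).

(p=blue, q=36, r=34, s=-50), (p=red, q=42, r=45, s=-55)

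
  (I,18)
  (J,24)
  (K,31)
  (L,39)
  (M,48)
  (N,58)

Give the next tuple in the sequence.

Letter — letters move forward 1 place in the alphabet: I, J, K, L, M, N → O.
Second entry — differences are 6, 7, 8, … (increasing by 1 each time): 18, 24, 31, 39, 48, 58 → 69.
Putting it together: (O,69).

(O,69)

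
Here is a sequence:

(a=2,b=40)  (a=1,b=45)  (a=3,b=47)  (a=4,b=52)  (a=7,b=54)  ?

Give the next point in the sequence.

A: 2, 1, 3, 4, 7 → 11 (each term is the sum of the two before it).
B: 40, 45, 47, 52, 54 → 59 (alternating steps +5, +2, +5, +2, …).
Combining the parts gives (a=11,b=59).

(a=11,b=59)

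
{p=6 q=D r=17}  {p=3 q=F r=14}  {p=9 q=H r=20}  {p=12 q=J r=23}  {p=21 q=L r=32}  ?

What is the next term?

P: each term is the sum of the two before it, so 6, 3, 9, 12, 21 → 33.
Q: letters move forward 2 places in the alphabet; D, F, H, J, L → N.
R: 17, 14, 20, 23, 32 → 44 (always 11 more than the p).
Putting it together: {p=33 q=N r=44}.

{p=33 q=N r=44}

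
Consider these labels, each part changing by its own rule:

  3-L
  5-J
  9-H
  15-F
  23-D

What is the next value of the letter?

B

First component goes 3, 5, 9, 15, 23 → 33 (differences are 2, 4, 6, … (increasing by 2 each time)).
Letter — letters move back 2 places in the alphabet: L, J, H, F, D → B.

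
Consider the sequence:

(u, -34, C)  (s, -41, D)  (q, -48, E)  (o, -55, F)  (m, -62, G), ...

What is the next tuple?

First letter — letters move back 2 places in the alphabet: u, s, q, o, m → k.
Second value: -34, -41, -48, -55, -62 → -69 (−7 each step).
Second letter goes C, D, E, F, G → H (letters move forward 1 place in the alphabet).
Combining the parts gives (k, -69, H).

(k, -69, H)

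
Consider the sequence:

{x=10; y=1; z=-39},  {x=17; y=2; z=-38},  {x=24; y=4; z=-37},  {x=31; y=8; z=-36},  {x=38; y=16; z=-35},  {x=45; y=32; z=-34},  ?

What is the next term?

{x=52; y=64; z=-33}

X: 10, 17, 24, 31, 38, 45 → 52 (+7 each step).
Y: ×2 each step; 1, 2, 4, 8, 16, 32 → 64.
Z — +1 each step: -39, -38, -37, -36, -35, -34 → -33.
So the next term is {x=52; y=64; z=-33}.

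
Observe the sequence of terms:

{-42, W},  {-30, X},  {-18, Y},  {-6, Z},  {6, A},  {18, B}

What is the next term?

For the first component, +12 each step: -42, -30, -18, -6, 6, 18 → 30.
Letter: W, X, Y, Z, A, B → C (letters move forward 1 place in the alphabet, wrapping Z→A).
Putting it together: {30, C}.

{30, C}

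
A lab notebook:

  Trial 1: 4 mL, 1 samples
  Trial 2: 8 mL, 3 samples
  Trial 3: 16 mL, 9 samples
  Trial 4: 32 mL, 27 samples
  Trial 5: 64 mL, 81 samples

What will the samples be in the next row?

243

Samples goes 1, 3, 9, 27, 81 → 243 (×3 each step).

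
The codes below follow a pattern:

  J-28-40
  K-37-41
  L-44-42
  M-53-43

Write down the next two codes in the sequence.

Letter goes J, K, L, M → N → O (letters move forward 1 place in the alphabet).
Second component: alternating steps +9, +7, +9, +7, …, so 28, 37, 44, 53 → 60 → 69.
Third component: 40, 41, 42, 43 → 44 → 45 (+1 each step).
So the next two codes are N-60-44 and O-69-45.

N-60-44, O-69-45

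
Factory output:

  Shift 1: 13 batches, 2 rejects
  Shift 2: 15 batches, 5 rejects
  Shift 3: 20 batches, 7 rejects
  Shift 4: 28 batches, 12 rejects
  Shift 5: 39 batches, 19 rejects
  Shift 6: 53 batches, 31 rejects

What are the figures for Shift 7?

Batches: differences are 2, 5, 8, … (increasing by 3 each time), so 13, 15, 20, 28, 39, 53 → 70.
Rejects: 2, 5, 7, 12, 19, 31 → 50 (each term is the sum of the two before it).
So the next line is 70 batches, 50 rejects.

70 batches, 50 rejects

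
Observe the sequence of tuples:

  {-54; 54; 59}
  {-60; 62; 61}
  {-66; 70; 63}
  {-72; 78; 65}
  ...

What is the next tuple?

{-78; 86; 67}

First slot: −6 each step, so -54, -60, -66, -72 → -78.
For the second slot, +8 each step: 54, 62, 70, 78 → 86.
Third slot — +2 each step: 59, 61, 63, 65 → 67.
So the next tuple is {-78; 86; 67}.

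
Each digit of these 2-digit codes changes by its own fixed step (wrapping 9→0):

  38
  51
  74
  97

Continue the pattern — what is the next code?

10

First digit — +2 each step, mod 10: 3, 5, 7, 9 → 1.
Second digit: +3 each step, mod 10; 8, 1, 4, 7 → 0.
Putting it together: 10.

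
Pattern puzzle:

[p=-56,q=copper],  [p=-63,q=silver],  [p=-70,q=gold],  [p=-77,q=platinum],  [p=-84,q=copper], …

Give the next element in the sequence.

For the p, −7 each step: -56, -63, -70, -77, -84 → -91.
Q — repeats copper → silver → gold → platinum: copper, silver, gold, platinum, copper → silver.
Combining the parts gives [p=-91,q=silver].

[p=-91,q=silver]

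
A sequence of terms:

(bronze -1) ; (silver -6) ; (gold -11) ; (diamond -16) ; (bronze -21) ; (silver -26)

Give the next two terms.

(gold -31), (diamond -36)

Rank goes bronze, silver, gold, diamond, bronze, silver → gold → diamond (repeats bronze → silver → gold → diamond).
Second coordinate — −5 each step: -1, -6, -11, -16, -21, -26 → -31 → -36.
Putting the parts together: (gold -31) and then (diamond -36).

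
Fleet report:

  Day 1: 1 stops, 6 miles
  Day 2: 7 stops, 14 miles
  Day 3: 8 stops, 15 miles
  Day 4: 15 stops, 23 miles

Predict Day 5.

Stops: each term is the sum of the two before it, so 1, 7, 8, 15 → 23.
Miles — alternating steps +8, +1, +8, +1, …: 6, 14, 15, 23 → 24.
Putting it together: 23 stops, 24 miles.

23 stops, 24 miles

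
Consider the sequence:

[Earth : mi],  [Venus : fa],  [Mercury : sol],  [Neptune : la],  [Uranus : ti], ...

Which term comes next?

[Saturn : do]

Planet: runs backward through the planets Mercury→Neptune; Earth, Venus, Mercury, Neptune, Uranus → Saturn.
Note: runs through the solfège scale do→ti; mi, fa, sol, la, ti → do.
Combining the parts gives [Saturn : do].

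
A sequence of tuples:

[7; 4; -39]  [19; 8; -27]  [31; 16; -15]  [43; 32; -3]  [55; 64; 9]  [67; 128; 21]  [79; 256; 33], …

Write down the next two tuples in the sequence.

[91; 512; 45], [103; 1024; 57]

First slot goes 7, 19, 31, 43, 55, 67, 79 → 91 → 103 (+12 each step).
Second slot goes 4, 8, 16, 32, 64, 128, 256 → 512 → 1024 (×2 each step).
Third slot: +12 each step; -39, -27, -15, -3, 9, 21, 33 → 45 → 57.
So the next two tuples are [91; 512; 45] and [103; 1024; 57].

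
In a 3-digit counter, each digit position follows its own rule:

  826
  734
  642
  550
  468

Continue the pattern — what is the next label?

376

First digit: −1 each step, mod 10, so 8, 7, 6, 5, 4 → 3.
Second digit: 2, 3, 4, 5, 6 → 7 (+1 each step, mod 10).
Third digit goes 6, 4, 2, 0, 8 → 6 (−2 each step, mod 10).
Combining the parts gives 376.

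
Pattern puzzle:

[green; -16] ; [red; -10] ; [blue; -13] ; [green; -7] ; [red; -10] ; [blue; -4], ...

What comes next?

[green; -7]

Colour: repeats green → red → blue; green, red, blue, green, red, blue → green.
Second part: alternating steps +6, −3, +6, −3, …, so -16, -10, -13, -7, -10, -4 → -7.
Combining the parts gives [green; -7].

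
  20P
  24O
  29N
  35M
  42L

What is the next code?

50K

First component: 20, 24, 29, 35, 42 → 50 (differences are 4, 5, 6, … (increasing by 1 each time)).
Letter: letters move back 1 place in the alphabet, so P, O, N, M, L → K.
Combining the parts gives 50K.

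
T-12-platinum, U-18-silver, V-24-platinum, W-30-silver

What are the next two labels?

X-36-platinum then Y-42-silver

Letter — letters move forward 1 place in the alphabet: T, U, V, W → X → Y.
Second component: 12, 18, 24, 30 → 36 → 42 (+6 each step).
Metal: alternates platinum ↔ silver; platinum, silver, platinum, silver → platinum → silver.
So the next two labels are X-36-platinum and Y-42-silver.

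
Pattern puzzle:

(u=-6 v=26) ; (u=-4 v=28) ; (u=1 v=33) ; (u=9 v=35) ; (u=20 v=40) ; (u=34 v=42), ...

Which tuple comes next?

(u=51 v=47)

U goes -6, -4, 1, 9, 20, 34 → 51 (differences are 2, 5, 8, … (increasing by 3 each time)).
For the v, alternating steps +2, +5, +2, +5, …: 26, 28, 33, 35, 40, 42 → 47.
Combining the parts gives (u=51 v=47).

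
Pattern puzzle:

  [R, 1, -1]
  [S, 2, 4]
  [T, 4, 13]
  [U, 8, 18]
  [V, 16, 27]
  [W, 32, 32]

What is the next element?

[X, 64, 41]

Letter goes R, S, T, U, V, W → X (letters move forward 1 place in the alphabet).
Second entry — ×2 each step: 1, 2, 4, 8, 16, 32 → 64.
For the third entry, alternating steps +5, +9, +5, +9, …: -1, 4, 13, 18, 27, 32 → 41.
Combining the parts gives [X, 64, 41].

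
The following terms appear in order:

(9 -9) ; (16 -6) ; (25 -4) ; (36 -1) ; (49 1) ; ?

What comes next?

(64 4)

First slot — perfect squares: 3², 4², 5², …: 9, 16, 25, 36, 49 → 64.
Second slot: alternating steps +3, +2, +3, +2, …, so -9, -6, -4, -1, 1 → 4.
Combining the parts gives (64 4).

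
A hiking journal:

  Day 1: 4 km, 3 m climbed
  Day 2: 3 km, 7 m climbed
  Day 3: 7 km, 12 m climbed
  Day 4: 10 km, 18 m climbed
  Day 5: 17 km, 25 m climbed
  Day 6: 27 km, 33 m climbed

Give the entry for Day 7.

Km: each term is the sum of the two before it, so 4, 3, 7, 10, 17, 27 → 44.
M climbed: differences are 4, 5, 6, … (increasing by 1 each time), so 3, 7, 12, 18, 25, 33 → 42.
Putting it together: 44 km, 42 m climbed.

44 km, 42 m climbed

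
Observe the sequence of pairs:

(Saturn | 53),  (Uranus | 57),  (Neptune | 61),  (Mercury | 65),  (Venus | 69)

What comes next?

(Earth | 73)

For the planet, runs through the planets Mercury→Neptune: Saturn, Uranus, Neptune, Mercury, Venus → Earth.
Second component goes 53, 57, 61, 65, 69 → 73 (+4 each step).
Putting it together: (Earth | 73).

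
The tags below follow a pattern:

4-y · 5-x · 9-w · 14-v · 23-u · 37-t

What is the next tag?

60-s

First component: each term is the sum of the two before it, so 4, 5, 9, 14, 23, 37 → 60.
Letter: letters move back 1 place in the alphabet, so y, x, w, v, u, t → s.
So the next tag is 60-s.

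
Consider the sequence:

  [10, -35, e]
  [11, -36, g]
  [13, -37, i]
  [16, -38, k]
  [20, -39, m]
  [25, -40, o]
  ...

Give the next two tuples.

[31, -41, q], [38, -42, s]

For the first slot, differences are 1, 2, 3, … (increasing by 1 each time): 10, 11, 13, 16, 20, 25 → 31 → 38.
Second slot: -35, -36, -37, -38, -39, -40 → -41 → -42 (−1 each step).
Letter: letters move forward 2 places in the alphabet, so e, g, i, k, m, o → q → s.
So the next two tuples are [31, -41, q] and [38, -42, s].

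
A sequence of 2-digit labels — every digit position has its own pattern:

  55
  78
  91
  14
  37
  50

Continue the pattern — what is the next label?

First digit goes 5, 7, 9, 1, 3, 5 → 7 (+2 each step, mod 10).
Second digit: +3 each step, mod 10; 5, 8, 1, 4, 7, 0 → 3.
So the next label is 73.

73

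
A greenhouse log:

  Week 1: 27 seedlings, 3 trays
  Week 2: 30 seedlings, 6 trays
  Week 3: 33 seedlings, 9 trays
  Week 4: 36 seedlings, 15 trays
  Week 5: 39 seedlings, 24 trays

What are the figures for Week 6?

Seedlings: 27, 30, 33, 36, 39 → 42 (+3 each step).
Trays: each term is the sum of the two before it; 3, 6, 9, 15, 24 → 39.
Combining the parts gives 42 seedlings, 39 trays.

42 seedlings, 39 trays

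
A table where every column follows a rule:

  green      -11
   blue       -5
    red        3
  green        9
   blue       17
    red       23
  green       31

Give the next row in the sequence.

blue  37

Colour: green, blue, red, green, blue, red, green → blue (repeats green → blue → red).
For the second component, alternating steps +6, +8, +6, +8, …: -11, -5, 3, 9, 17, 23, 31 → 37.
Putting it together: blue  37.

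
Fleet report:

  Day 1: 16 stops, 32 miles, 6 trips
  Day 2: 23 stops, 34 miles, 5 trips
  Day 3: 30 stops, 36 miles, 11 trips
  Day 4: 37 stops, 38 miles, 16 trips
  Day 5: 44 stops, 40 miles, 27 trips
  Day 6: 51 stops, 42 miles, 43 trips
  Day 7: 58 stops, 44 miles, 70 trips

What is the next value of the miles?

Stops: 16, 23, 30, 37, 44, 51, 58 → 65 (+7 each step).
Miles: +2 each step, so 32, 34, 36, 38, 40, 42, 44 → 46.
Trips: 6, 5, 11, 16, 27, 43, 70 → 113 (each term is the sum of the two before it).

46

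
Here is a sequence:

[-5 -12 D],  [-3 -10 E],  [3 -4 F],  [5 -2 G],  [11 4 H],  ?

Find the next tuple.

First slot goes -5, -3, 3, 5, 11 → 13 (alternating steps +2, +6, +2, +6, …).
For the second slot, always 7 less than the first slot: -12, -10, -4, -2, 4 → 6.
Letter: D, E, F, G, H → I (letters move forward 1 place in the alphabet).
So the next tuple is [13 6 I].

[13 6 I]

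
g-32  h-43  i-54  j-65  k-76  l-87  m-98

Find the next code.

Letter: letters move forward 1 place in the alphabet; g, h, i, j, k, l, m → n.
Second component: 32, 43, 54, 65, 76, 87, 98 → 109 (+11 each step).
Combining the parts gives n-109.

n-109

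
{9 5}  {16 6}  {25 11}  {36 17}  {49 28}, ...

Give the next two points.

First value: 9, 16, 25, 36, 49 → 64 → 81 (perfect squares: 3², 4², 5², …).
Second value: each term is the sum of the two before it; 5, 6, 11, 17, 28 → 45 → 73.
Putting the parts together: {64 45} and then {81 73}.

{64 45}, {81 73}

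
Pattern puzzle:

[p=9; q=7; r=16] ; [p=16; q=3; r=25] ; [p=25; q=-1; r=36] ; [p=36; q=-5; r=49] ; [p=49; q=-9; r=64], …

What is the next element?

[p=64; q=-13; r=81]

P — perfect squares: 3², 4², 5², …: 9, 16, 25, 36, 49 → 64.
Q: 7, 3, -1, -5, -9 → -13 (−4 each step).
R: perfect squares: 4², 5², 6², …, so 16, 25, 36, 49, 64 → 81.
Combining the parts gives [p=64; q=-13; r=81].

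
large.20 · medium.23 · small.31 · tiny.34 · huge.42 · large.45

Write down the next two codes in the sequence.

Size: repeats large → medium → small → tiny → huge; large, medium, small, tiny, huge, large → medium → small.
Second component: alternating steps +3, +8, +3, +8, …; 20, 23, 31, 34, 42, 45 → 53 → 56.
So the next two codes are medium.53 and small.56.

medium.53 then small.56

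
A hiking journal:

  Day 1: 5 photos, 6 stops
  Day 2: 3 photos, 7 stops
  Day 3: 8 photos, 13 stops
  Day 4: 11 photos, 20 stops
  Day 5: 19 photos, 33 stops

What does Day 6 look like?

30 photos, 53 stops

Photos — each term is the sum of the two before it: 5, 3, 8, 11, 19 → 30.
Stops goes 6, 7, 13, 20, 33 → 53 (each term is the sum of the two before it).
Putting it together: 30 photos, 53 stops.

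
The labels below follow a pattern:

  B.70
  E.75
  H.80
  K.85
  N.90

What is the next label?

Q.95

Letter goes B, E, H, K, N → Q (letters move forward 3 places in the alphabet).
For the second component, +5 each step: 70, 75, 80, 85, 90 → 95.
Combining the parts gives Q.95.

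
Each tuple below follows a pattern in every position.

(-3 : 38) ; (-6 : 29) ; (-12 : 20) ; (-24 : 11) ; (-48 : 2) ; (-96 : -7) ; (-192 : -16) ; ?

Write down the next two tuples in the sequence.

(-384 : -25), (-768 : -34)

First entry — ×2 each step: -3, -6, -12, -24, -48, -96, -192 → -384 → -768.
Second entry: −9 each step; 38, 29, 20, 11, 2, -7, -16 → -25 → -34.
So the next two tuples are (-384 : -25) and (-768 : -34).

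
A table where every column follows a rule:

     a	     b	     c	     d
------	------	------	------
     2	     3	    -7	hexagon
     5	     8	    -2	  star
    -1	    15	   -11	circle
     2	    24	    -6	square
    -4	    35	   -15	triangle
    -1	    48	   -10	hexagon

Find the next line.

-7  63  -19  star

Column a: 2, 5, -1, 2, -4, -1 → -7 (alternating steps +3, −6, +3, −6, …).
For the column b, differences are 5, 7, 9, … (increasing by 2 each time): 3, 8, 15, 24, 35, 48 → 63.
Column c: alternating steps +5, −9, +5, −9, …, so -7, -2, -11, -6, -15, -10 → -19.
Column d goes hexagon, star, circle, square, triangle, hexagon → star (repeats hexagon → star → circle → square → triangle).
So the next line is -7  63  -19  star.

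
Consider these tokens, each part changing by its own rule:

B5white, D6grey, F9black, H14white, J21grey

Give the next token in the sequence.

Letter: letters move forward 2 places in the alphabet, so B, D, F, H, J → L.
Second component goes 5, 6, 9, 14, 21 → 30 (differences are 1, 3, 5, … (increasing by 2 each time)).
Shade goes white, grey, black, white, grey → black (repeats white → grey → black).
Putting it together: L30black.

L30black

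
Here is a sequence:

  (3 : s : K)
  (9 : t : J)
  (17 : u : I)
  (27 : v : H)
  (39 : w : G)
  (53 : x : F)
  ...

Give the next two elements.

(69 : y : E), (87 : z : D)

First coordinate: differences are 6, 8, 10, … (increasing by 2 each time); 3, 9, 17, 27, 39, 53 → 69 → 87.
First letter: letters move forward 1 place in the alphabet, so s, t, u, v, w, x → y → z.
For the second letter, letters move back 1 place in the alphabet: K, J, I, H, G, F → E → D.
So the next two elements are (69 : y : E) and (87 : z : D).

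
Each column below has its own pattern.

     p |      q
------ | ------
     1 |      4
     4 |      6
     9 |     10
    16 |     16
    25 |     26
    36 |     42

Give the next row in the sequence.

49  68

Column p: perfect squares: 1², 2², 3², …; 1, 4, 9, 16, 25, 36 → 49.
For the column q, each term is the sum of the two before it: 4, 6, 10, 16, 26, 42 → 68.
Combining the parts gives 49  68.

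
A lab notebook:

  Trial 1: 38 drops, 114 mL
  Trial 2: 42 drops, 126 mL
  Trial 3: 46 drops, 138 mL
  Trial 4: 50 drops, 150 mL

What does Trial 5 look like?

Drops: 38, 42, 46, 50 → 54 (+4 each step).
ML: 114, 126, 138, 150 → 162 (always 3 × the drops).
Putting it together: 54 drops, 162 mL.

54 drops, 162 mL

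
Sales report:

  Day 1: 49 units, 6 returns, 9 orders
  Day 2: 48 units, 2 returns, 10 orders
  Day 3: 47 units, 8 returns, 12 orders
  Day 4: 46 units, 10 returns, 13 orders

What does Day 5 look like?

Units — −1 each step: 49, 48, 47, 46 → 45.
Returns goes 6, 2, 8, 10 → 18 (each term is the sum of the two before it).
Orders: 9, 10, 12, 13 → 15 (alternating steps +1, +2, +1, +2, …).
Putting it together: 45 units, 18 returns, 15 orders.

45 units, 18 returns, 15 orders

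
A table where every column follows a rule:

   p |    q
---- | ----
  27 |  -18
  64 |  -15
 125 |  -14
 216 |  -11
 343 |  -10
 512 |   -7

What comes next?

Column p goes 27, 64, 125, 216, 343, 512 → 729 (perfect cubes: 3³, 4³, 5³, …).
Column q: alternating steps +3, +1, +3, +1, …, so -18, -15, -14, -11, -10, -7 → -6.
Putting it together: 729  -6.

729  -6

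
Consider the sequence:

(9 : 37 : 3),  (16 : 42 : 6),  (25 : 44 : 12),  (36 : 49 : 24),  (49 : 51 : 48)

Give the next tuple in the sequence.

(64 : 56 : 96)

First component goes 9, 16, 25, 36, 49 → 64 (perfect squares: 3², 4², 5², …).
For the second component, alternating steps +5, +2, +5, +2, …: 37, 42, 44, 49, 51 → 56.
Third component — ×2 each step: 3, 6, 12, 24, 48 → 96.
So the next tuple is (64 : 56 : 96).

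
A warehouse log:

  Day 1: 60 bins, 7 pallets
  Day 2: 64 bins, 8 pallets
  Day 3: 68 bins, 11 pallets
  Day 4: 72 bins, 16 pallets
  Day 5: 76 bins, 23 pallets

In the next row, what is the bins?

80

Bins — +4 each step: 60, 64, 68, 72, 76 → 80.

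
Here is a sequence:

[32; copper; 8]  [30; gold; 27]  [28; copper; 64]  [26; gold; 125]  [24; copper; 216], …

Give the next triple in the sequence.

First component: 32, 30, 28, 26, 24 → 22 (−2 each step).
Metal — alternates copper ↔ gold: copper, gold, copper, gold, copper → gold.
Third component goes 8, 27, 64, 125, 216 → 343 (perfect cubes: 2³, 3³, 4³, …).
Putting it together: [22; gold; 343].

[22; gold; 343]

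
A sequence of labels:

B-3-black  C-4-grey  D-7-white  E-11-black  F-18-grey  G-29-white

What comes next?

Letter: letters move forward 1 place in the alphabet, so B, C, D, E, F, G → H.
Second component — each term is the sum of the two before it: 3, 4, 7, 11, 18, 29 → 47.
Shade: black, grey, white, black, grey, white → black (repeats black → grey → white).
Putting it together: H-47-black.

H-47-black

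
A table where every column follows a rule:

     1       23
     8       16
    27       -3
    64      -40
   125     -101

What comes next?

First component: perfect cubes: 1³, 2³, 3³, …, so 1, 8, 27, 64, 125 → 216.
Second component: together with the first component always sums to 24; 23, 16, -3, -40, -101 → -192.
So the next line is 216  -192.

216  -192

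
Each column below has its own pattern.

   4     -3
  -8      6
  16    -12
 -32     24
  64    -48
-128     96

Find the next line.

256  -192

First component: 4, -8, 16, -32, 64, -128 → 256 (×(-2) each step).
Second component: ×(-2) each step, so -3, 6, -12, 24, -48, 96 → -192.
Putting it together: 256  -192.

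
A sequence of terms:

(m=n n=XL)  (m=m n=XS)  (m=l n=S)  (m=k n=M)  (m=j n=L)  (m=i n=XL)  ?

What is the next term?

(m=h n=XS)

M goes n, m, l, k, j, i → h (letters move back 1 place in the alphabet).
N: repeats XL → XS → S → M → L, so XL, XS, S, M, L, XL → XS.
So the next term is (m=h n=XS).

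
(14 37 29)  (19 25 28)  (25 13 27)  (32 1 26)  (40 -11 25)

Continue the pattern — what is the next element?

First component: differences are 5, 6, 7, … (increasing by 1 each time); 14, 19, 25, 32, 40 → 49.
Second component: −12 each step; 37, 25, 13, 1, -11 → -23.
Third component goes 29, 28, 27, 26, 25 → 24 (−1 each step).
Putting it together: (49 -23 24).

(49 -23 24)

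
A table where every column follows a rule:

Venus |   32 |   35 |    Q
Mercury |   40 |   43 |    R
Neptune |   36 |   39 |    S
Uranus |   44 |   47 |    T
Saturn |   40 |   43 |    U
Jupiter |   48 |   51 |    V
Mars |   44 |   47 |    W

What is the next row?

Earth  52  55  X

Planet — runs backward through the planets Mercury→Neptune: Venus, Mercury, Neptune, Uranus, Saturn, Jupiter, Mars → Earth.
Second component goes 32, 40, 36, 44, 40, 48, 44 → 52 (alternating steps +8, −4, +8, −4, …).
Third component: always 3 more than the second component; 35, 43, 39, 47, 43, 51, 47 → 55.
Letter: letters move forward 1 place in the alphabet, so Q, R, S, T, U, V, W → X.
Combining the parts gives Earth  52  55  X.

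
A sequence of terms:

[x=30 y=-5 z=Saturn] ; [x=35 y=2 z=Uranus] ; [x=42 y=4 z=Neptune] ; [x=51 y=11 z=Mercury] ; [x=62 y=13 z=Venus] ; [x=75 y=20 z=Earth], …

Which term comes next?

[x=90 y=22 z=Mars]

X — differences are 5, 7, 9, … (increasing by 2 each time): 30, 35, 42, 51, 62, 75 → 90.
Y goes -5, 2, 4, 11, 13, 20 → 22 (alternating steps +7, +2, +7, +2, …).
Z — runs through the planets Mercury→Neptune: Saturn, Uranus, Neptune, Mercury, Venus, Earth → Mars.
So the next term is [x=90 y=22 z=Mars].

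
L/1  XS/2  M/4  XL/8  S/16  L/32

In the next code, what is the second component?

64

For the second component, ×2 each step: 1, 2, 4, 8, 16, 32 → 64.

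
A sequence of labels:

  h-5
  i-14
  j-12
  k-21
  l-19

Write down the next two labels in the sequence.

m-28, n-26

Letter: letters move forward 1 place in the alphabet, so h, i, j, k, l → m → n.
Second component: alternating steps +9, −2, +9, −2, …; 5, 14, 12, 21, 19 → 28 → 26.
Putting the parts together: m-28 and then n-26.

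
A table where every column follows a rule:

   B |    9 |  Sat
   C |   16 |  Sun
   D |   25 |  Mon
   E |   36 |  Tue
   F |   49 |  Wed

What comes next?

G  64  Thu

Letter: letters move forward 1 place in the alphabet, so B, C, D, E, F → G.
Second component: perfect squares: 3², 4², 5², …, so 9, 16, 25, 36, 49 → 64.
Day goes Sat, Sun, Mon, Tue, Wed → Thu (runs through the weekdays Mon→Sun).
Putting it together: G  64  Thu.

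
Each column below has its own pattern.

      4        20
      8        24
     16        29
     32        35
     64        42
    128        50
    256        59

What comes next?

First component: 4, 8, 16, 32, 64, 128, 256 → 512 (×2 each step).
Second component goes 20, 24, 29, 35, 42, 50, 59 → 69 (differences are 4, 5, 6, … (increasing by 1 each time)).
Putting it together: 512  69.

512  69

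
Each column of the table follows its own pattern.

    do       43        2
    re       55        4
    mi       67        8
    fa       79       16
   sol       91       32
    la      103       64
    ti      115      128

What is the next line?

Note: do, re, mi, fa, sol, la, ti → do (runs through the solfège scale do→ti).
Second component: 43, 55, 67, 79, 91, 103, 115 → 127 (+12 each step).
Third component: ×2 each step; 2, 4, 8, 16, 32, 64, 128 → 256.
Putting it together: do  127  256.

do  127  256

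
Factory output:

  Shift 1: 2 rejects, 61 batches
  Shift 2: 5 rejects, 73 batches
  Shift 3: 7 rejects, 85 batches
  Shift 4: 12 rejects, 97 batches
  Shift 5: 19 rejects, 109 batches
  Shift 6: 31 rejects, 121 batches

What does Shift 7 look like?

50 rejects, 133 batches

Rejects — each term is the sum of the two before it: 2, 5, 7, 12, 19, 31 → 50.
For the batches, +12 each step: 61, 73, 85, 97, 109, 121 → 133.
Combining the parts gives 50 rejects, 133 batches.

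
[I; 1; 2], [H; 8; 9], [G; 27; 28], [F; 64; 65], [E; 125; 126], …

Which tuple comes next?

Letter goes I, H, G, F, E → D (letters move back 1 place in the alphabet).
For the second slot, perfect cubes: 1³, 2³, 3³, …: 1, 8, 27, 64, 125 → 216.
Third slot: always 1 more than the second slot; 2, 9, 28, 65, 126 → 217.
Putting it together: [D; 216; 217].

[D; 216; 217]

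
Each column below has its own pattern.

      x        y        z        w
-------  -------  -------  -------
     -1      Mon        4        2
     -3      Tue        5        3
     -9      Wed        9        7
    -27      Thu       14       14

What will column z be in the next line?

Column x: -1, -3, -9, -27 → -81 (×3 each step).
Column y: runs through the weekdays Mon→Sun; Mon, Tue, Wed, Thu → Fri.
For the column z, each term is the sum of the two before it: 4, 5, 9, 14 → 23.
For the column w, differences are 1, 4, 7, … (increasing by 3 each time): 2, 3, 7, 14 → 24.

23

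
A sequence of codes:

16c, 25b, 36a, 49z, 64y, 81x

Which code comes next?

First component goes 16, 25, 36, 49, 64, 81 → 100 (perfect squares: 4², 5², 6², …).
Letter — letters move back 1 place in the alphabet, wrapping A→Z: c, b, a, z, y, x → w.
Combining the parts gives 100w.

100w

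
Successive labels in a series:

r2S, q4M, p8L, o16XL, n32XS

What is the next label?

Letter: letters move back 1 place in the alphabet, so r, q, p, o, n → m.
Second component — ×2 each step: 2, 4, 8, 16, 32 → 64.
Size: S, M, L, XL, XS → S (runs through clothing sizes XS→XL).
Putting it together: m64S.

m64S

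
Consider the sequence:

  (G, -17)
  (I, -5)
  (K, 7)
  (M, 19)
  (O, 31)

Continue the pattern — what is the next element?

Letter goes G, I, K, M, O → Q (letters move forward 2 places in the alphabet).
For the second slot, +12 each step: -17, -5, 7, 19, 31 → 43.
Putting it together: (Q, 43).

(Q, 43)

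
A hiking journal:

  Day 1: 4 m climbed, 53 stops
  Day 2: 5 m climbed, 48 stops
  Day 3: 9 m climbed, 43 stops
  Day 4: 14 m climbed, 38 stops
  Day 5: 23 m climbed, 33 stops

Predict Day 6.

37 m climbed, 28 stops

M climbed — each term is the sum of the two before it: 4, 5, 9, 14, 23 → 37.
Stops goes 53, 48, 43, 38, 33 → 28 (−5 each step).
Combining the parts gives 37 m climbed, 28 stops.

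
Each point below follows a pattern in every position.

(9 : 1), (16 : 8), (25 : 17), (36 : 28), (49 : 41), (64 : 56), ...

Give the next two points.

First slot: perfect squares: 3², 4², 5², …; 9, 16, 25, 36, 49, 64 → 81 → 100.
Second slot goes 1, 8, 17, 28, 41, 56 → 73 → 92 (always 8 less than the first slot).
Putting the parts together: (81 : 73) and then (100 : 92).

(81 : 73), (100 : 92)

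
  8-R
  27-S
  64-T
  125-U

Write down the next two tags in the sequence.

216-V then 343-W

For the first component, perfect cubes: 2³, 3³, 4³, …: 8, 27, 64, 125 → 216 → 343.
For the letter, letters move forward 1 place in the alphabet: R, S, T, U → V → W.
Putting the parts together: 216-V and then 343-W.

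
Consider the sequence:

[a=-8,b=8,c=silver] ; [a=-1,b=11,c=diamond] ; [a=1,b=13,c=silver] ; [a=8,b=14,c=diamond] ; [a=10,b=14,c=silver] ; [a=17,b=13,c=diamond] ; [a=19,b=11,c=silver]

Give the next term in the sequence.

[a=26,b=8,c=diamond]

A — alternating steps +7, +2, +7, +2, …: -8, -1, 1, 8, 10, 17, 19 → 26.
B: 8, 11, 13, 14, 14, 13, 11 → 8 (differences are 3, 2, 1, … (decreasing by 1 each time)).
C goes silver, diamond, silver, diamond, silver, diamond, silver → diamond (alternates silver ↔ diamond).
Combining the parts gives [a=26,b=8,c=diamond].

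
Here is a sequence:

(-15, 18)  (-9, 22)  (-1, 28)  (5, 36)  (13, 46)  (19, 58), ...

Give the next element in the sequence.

First component — alternating steps +6, +8, +6, +8, …: -15, -9, -1, 5, 13, 19 → 27.
For the second component, differences are 4, 6, 8, … (increasing by 2 each time): 18, 22, 28, 36, 46, 58 → 72.
Combining the parts gives (27, 72).

(27, 72)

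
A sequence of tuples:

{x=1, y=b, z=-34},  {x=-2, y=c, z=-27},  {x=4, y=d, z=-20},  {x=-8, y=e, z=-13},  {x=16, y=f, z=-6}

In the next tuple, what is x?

X — ×(-2) each step: 1, -2, 4, -8, 16 → -32.
Y: letters move forward 1 place in the alphabet; b, c, d, e, f → g.
Z goes -34, -27, -20, -13, -6 → 1 (+7 each step).

-32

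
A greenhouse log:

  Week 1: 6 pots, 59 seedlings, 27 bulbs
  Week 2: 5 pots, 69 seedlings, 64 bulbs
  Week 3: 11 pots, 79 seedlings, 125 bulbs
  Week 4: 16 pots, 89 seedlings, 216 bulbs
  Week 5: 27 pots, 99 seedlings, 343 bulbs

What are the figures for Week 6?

For the pots, each term is the sum of the two before it: 6, 5, 11, 16, 27 → 43.
Seedlings: +10 each step, so 59, 69, 79, 89, 99 → 109.
Bulbs: perfect cubes: 3³, 4³, 5³, …, so 27, 64, 125, 216, 343 → 512.
Putting it together: 43 pots, 109 seedlings, 512 bulbs.

43 pots, 109 seedlings, 512 bulbs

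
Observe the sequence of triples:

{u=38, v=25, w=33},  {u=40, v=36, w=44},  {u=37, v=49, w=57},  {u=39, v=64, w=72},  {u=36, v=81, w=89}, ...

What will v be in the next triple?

100

V goes 25, 36, 49, 64, 81 → 100 (perfect squares: 5², 6², 7², …).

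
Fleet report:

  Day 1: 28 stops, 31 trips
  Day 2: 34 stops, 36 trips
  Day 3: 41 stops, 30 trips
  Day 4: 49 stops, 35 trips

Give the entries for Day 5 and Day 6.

58 stops, 29 trips; 68 stops, 34 trips

For the stops, differences are 6, 7, 8, … (increasing by 1 each time): 28, 34, 41, 49 → 58 → 68.
For the trips, alternating steps +5, −6, +5, −6, …: 31, 36, 30, 35 → 29 → 34.
Putting the parts together: 58 stops, 29 trips and then 68 stops, 34 trips.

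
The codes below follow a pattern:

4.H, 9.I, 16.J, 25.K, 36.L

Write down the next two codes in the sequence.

First component: perfect squares: 2², 3², 4², …; 4, 9, 16, 25, 36 → 49 → 64.
Letter: H, I, J, K, L → M → N (letters move forward 1 place in the alphabet).
Putting the parts together: 49.M and then 64.N.

49.M then 64.N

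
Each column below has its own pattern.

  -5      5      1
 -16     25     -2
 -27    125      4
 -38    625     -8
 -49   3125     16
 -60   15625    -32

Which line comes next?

-71  78125  64

First component: −11 each step; -5, -16, -27, -38, -49, -60 → -71.
Second component: ×5 each step; 5, 25, 125, 625, 3125, 15625 → 78125.
Third component goes 1, -2, 4, -8, 16, -32 → 64 (×(-2) each step).
Combining the parts gives -71  78125  64.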